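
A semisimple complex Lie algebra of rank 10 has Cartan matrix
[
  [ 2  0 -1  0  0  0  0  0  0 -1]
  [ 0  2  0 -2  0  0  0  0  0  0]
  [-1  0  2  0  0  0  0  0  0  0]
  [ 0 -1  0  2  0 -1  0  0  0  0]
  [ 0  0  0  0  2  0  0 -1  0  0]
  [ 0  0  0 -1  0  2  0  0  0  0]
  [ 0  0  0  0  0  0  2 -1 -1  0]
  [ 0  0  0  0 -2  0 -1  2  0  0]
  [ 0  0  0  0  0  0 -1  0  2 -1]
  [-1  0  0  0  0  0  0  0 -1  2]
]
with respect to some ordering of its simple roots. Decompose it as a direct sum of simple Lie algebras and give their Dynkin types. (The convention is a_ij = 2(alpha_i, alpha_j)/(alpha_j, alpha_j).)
B_7 + C_3

The diagram associated to this matrix has two connected components: the simple roots {alpha_1, alpha_3, alpha_5, alpha_7, alpha_8, alpha_9, alpha_10} form a chain of 7 nodes with a double edge at one end; the terminal node there is the unique short simple root (B_7), and {alpha_2, alpha_4, alpha_6} form a chain of 3 nodes with a double edge at one end; the terminal node there is the unique long simple root (C_3). A semisimple Lie algebra decomposes uniquely as the direct sum of simple ideals, one per connected component of its Dynkin diagram, so g ≅ B_7 ⊕ C_3 (dimension 105 + 21 = 126).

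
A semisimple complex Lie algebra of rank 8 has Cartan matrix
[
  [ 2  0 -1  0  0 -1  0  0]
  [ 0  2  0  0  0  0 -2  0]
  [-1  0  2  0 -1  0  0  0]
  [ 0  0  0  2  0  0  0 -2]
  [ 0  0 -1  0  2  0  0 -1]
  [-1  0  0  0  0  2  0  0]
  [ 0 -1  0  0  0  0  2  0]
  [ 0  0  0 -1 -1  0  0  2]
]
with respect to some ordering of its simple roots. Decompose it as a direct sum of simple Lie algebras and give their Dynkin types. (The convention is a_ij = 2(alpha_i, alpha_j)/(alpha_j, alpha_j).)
The diagram associated to this matrix has two connected components: the simple roots {alpha_2, alpha_7} form a chain of 2 nodes with a double edge at one end; the terminal node there is the unique short simple root (B_2), and {alpha_1, alpha_3, alpha_4, alpha_5, alpha_6, alpha_8} form a chain of 6 nodes with a double edge at one end; the terminal node there is the unique long simple root (C_6). A semisimple Lie algebra decomposes uniquely as the direct sum of simple ideals, one per connected component of its Dynkin diagram, so g ≅ B_2 ⊕ C_6 (dimension 10 + 78 = 88).

B2 ⊕ C6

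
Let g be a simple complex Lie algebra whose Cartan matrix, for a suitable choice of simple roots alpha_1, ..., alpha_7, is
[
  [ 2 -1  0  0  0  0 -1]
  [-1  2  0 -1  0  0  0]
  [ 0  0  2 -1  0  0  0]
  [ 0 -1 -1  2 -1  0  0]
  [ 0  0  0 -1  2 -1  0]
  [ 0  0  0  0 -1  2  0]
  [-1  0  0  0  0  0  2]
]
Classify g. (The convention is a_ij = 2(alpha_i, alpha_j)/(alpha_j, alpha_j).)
The matrix has rank 7 with 2's on the diagonal. Reading the off-diagonal entries as Dynkin edges (a single edge where a_ij = a_ji = -1; a double or triple edge where a_ij * a_ji = 2 or 3), the diagram is a chain of 6 nodes with one extra node attached to the third node from one end (E_7). One simple-root ordering that puts it in standard form is (alpha_6, alpha_3, alpha_5, alpha_4, alpha_2, alpha_1, alpha_7). So the algebra is type E_7.

type E_7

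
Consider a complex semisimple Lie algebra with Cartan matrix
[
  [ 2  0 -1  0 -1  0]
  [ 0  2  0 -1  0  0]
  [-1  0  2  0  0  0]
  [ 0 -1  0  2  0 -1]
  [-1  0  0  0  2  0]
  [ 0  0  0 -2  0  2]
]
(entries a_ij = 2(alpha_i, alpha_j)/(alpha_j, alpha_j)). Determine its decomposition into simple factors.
type A_3 + type C_3

The diagram associated to this matrix has two connected components: the simple roots {alpha_1, alpha_3, alpha_5} form a chain of 3 nodes with single edges (A_3), and {alpha_2, alpha_4, alpha_6} form a chain of 3 nodes with a double edge at one end; the terminal node there is the unique long simple root (C_3). A semisimple Lie algebra decomposes uniquely as the direct sum of simple ideals, one per connected component of its Dynkin diagram, so g ≅ A_3 ⊕ C_3 (dimension 15 + 21 = 36).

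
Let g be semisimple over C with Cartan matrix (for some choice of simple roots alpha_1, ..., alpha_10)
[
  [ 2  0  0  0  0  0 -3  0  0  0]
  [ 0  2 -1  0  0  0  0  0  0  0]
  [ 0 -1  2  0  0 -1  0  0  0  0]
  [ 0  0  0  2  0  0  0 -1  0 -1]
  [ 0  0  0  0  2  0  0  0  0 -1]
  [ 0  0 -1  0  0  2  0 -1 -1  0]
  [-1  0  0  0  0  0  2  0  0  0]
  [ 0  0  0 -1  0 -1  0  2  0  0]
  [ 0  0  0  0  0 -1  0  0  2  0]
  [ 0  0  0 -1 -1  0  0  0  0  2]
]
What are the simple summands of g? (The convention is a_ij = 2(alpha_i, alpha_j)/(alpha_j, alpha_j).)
The diagram associated to this matrix has two connected components: the simple roots {alpha_2, alpha_3, alpha_4, alpha_5, alpha_6, alpha_8, alpha_9, alpha_10} form a chain of 7 nodes with one extra node attached to the third node from one end (E_8), and {alpha_1, alpha_7} form two nodes joined by a triple edge (G_2). A semisimple Lie algebra decomposes uniquely as the direct sum of simple ideals, one per connected component of its Dynkin diagram, so g ≅ E_8 ⊕ G_2 (dimension 248 + 14 = 262).

type E_8 + type G_2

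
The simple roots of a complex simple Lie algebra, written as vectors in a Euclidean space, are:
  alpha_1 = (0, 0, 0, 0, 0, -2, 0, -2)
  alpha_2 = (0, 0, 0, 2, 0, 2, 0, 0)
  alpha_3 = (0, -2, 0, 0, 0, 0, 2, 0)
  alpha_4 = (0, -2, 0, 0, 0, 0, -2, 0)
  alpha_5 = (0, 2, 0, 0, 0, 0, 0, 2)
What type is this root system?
Compute the Cartan integers a_ij = 2(alpha_i, alpha_j)/(alpha_j, alpha_j); the resulting 5x5 Cartan matrix is
[[2, -1, 0, 0, -1], [-1, 2, 0, 0, 0], [0, 0, 2, 0, -1], [0, 0, 0, 2, -1], [-1, 0, -1, -1, 2]].
All simple roots have the same length, so the diagram is simply laced. The associated Dynkin diagram is a chain of 3 nodes with a fork of two nodes at one end (D_5), so the type is D_5 (the algebra so(10)).

D5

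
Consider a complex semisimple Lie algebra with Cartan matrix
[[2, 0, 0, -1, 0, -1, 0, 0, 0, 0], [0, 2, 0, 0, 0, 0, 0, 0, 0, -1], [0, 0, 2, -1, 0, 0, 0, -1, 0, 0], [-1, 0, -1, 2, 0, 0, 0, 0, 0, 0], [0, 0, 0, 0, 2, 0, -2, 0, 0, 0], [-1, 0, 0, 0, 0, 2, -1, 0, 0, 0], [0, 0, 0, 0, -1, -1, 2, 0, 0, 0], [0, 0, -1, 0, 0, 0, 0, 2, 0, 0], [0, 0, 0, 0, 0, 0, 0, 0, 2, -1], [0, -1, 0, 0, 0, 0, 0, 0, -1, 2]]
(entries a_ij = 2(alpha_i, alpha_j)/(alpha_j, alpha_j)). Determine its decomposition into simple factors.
The diagram associated to this matrix has two connected components: the simple roots {alpha_2, alpha_9, alpha_10} form a chain of 3 nodes with single edges (A_3), and {alpha_1, alpha_3, alpha_4, alpha_5, alpha_6, alpha_7, alpha_8} form a chain of 7 nodes with a double edge at one end; the terminal node there is the unique long simple root (C_7). A semisimple Lie algebra decomposes uniquely as the direct sum of simple ideals, one per connected component of its Dynkin diagram, so g ≅ A_3 ⊕ C_7 (dimension 15 + 105 = 120).

A_3 (sl(4)) + C_7 (sp(14))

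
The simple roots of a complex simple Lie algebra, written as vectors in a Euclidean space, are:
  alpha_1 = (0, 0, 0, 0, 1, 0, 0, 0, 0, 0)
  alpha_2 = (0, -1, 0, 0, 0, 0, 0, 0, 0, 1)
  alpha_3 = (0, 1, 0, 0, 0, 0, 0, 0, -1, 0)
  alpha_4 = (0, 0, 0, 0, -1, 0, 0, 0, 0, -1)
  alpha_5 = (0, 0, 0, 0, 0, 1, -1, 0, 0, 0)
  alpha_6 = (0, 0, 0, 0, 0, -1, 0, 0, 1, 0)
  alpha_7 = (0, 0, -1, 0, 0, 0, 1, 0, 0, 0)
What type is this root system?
Compute the Cartan integers a_ij = 2(alpha_i, alpha_j)/(alpha_j, alpha_j); the resulting 7x7 Cartan matrix is
[[2, 0, 0, -1, 0, 0, 0], [0, 2, -1, -1, 0, 0, 0], [0, -1, 2, 0, 0, -1, 0], [-2, -1, 0, 2, 0, 0, 0], [0, 0, 0, 0, 2, -1, -1], [0, 0, -1, 0, -1, 2, 0], [0, 0, 0, 0, -1, 0, 2]].
The roots have two lengths (squared-length ratio 2:1); the short ones are alpha_{1}. The associated Dynkin diagram is a chain of 7 nodes with a double edge at one end; the terminal node there is the unique short simple root (B_7), so the type is B_7 (the algebra so(15)).

type B_7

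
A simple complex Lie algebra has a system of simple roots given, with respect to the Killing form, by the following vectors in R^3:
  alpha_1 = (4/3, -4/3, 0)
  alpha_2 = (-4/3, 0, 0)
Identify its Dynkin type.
type B_2

Compute the Cartan integers a_ij = 2(alpha_i, alpha_j)/(alpha_j, alpha_j); the resulting 2x2 Cartan matrix is
[[2, -2], [-1, 2]].
The roots have two lengths (squared-length ratio 2:1); the short ones are alpha_{2}. The associated Dynkin diagram is a chain of 2 nodes with a double edge at one end; the terminal node there is the unique short simple root (B_2), so the type is B_2 (the algebra so(5)).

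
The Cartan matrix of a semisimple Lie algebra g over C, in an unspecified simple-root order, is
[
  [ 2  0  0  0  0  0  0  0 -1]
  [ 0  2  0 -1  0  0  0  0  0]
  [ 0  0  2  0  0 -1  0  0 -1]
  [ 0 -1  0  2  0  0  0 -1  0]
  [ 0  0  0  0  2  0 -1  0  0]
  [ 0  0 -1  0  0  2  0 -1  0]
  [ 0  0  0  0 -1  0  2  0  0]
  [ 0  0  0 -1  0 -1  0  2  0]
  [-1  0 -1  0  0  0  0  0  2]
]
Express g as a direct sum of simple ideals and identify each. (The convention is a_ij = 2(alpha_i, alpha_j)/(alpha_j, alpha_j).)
The diagram associated to this matrix has two connected components: the simple roots {alpha_5, alpha_7} form a chain of 2 nodes with single edges (A_2), and {alpha_1, alpha_2, alpha_3, alpha_4, alpha_6, alpha_8, alpha_9} form a chain of 7 nodes with single edges (A_7). A semisimple Lie algebra decomposes uniquely as the direct sum of simple ideals, one per connected component of its Dynkin diagram, so g ≅ A_2 ⊕ A_7 (dimension 8 + 63 = 71).

A_2 + A_7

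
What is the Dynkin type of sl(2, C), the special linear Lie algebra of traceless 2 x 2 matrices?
A_1 (sl(2))

This is sl(2), which has dimension 2^2 - 1 = 3 and rank 2 - 1 = 1 (a Cartan subalgebra is the diagonal traceless matrices). In the classification of classical Lie algebras, the special linear algebra sl(n+1) has type A_n; here n = 1, so the Dynkin diagram is a chain of 1 nodes with single edges (A_1). Hence the type is A_1.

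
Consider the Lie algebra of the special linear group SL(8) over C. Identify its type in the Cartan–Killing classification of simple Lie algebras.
This is sl(8), which has dimension 8^2 - 1 = 63 and rank 8 - 1 = 7 (a Cartan subalgebra is the diagonal traceless matrices). In the classification of classical Lie algebras, the special linear algebra sl(n+1) has type A_n; here n = 7, so the Dynkin diagram is a chain of 7 nodes with single edges (A_7). Hence the type is A_7.

A7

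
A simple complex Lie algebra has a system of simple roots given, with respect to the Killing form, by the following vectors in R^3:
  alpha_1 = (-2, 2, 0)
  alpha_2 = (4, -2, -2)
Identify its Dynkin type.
Compute the Cartan integers a_ij = 2(alpha_i, alpha_j)/(alpha_j, alpha_j); the resulting 2x2 Cartan matrix is
[[2, -1], [-3, 2]].
The roots have two lengths (squared-length ratio 3:1); the short ones are alpha_{1}. The associated Dynkin diagram is two nodes joined by a triple edge (G_2), so the type is G_2.

G_2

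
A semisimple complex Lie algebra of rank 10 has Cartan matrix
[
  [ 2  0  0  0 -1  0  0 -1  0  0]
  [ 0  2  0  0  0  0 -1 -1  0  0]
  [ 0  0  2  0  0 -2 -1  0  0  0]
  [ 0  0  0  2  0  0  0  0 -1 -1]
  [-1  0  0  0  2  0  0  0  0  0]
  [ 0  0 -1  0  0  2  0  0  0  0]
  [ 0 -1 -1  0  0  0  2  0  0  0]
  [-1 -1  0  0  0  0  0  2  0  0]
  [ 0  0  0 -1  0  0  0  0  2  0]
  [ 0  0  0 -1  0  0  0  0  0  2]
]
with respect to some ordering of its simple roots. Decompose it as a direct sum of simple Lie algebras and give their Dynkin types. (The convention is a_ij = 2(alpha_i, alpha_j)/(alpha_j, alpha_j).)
A_3 (sl(4)) + B_7 (so(15))

The diagram associated to this matrix has two connected components: the simple roots {alpha_4, alpha_9, alpha_10} form a chain of 3 nodes with single edges (A_3), and {alpha_1, alpha_2, alpha_3, alpha_5, alpha_6, alpha_7, alpha_8} form a chain of 7 nodes with a double edge at one end; the terminal node there is the unique short simple root (B_7). A semisimple Lie algebra decomposes uniquely as the direct sum of simple ideals, one per connected component of its Dynkin diagram, so g ≅ A_3 ⊕ B_7 (dimension 15 + 105 = 120).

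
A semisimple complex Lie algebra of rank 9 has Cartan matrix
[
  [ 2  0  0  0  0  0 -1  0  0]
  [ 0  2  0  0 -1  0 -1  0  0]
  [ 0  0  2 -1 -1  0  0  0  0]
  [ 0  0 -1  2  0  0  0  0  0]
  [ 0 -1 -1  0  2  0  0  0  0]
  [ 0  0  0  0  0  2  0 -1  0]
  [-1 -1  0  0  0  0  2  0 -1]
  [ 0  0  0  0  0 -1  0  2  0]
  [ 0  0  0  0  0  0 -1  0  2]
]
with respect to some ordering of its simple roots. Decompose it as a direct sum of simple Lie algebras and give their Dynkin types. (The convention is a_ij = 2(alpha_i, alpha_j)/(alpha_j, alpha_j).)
type A_2 ⊕ type D_7

The diagram associated to this matrix has two connected components: the simple roots {alpha_6, alpha_8} form a chain of 2 nodes with single edges (A_2), and {alpha_1, alpha_2, alpha_3, alpha_4, alpha_5, alpha_7, alpha_9} form a chain of 5 nodes with a fork of two nodes at one end (D_7). A semisimple Lie algebra decomposes uniquely as the direct sum of simple ideals, one per connected component of its Dynkin diagram, so g ≅ A_2 ⊕ D_7 (dimension 8 + 91 = 99).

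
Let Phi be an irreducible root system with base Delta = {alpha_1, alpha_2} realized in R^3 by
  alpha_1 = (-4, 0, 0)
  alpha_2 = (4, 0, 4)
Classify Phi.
B_2

Compute the Cartan integers a_ij = 2(alpha_i, alpha_j)/(alpha_j, alpha_j); the resulting 2x2 Cartan matrix is
[[2, -1], [-2, 2]].
The roots have two lengths (squared-length ratio 2:1); the short ones are alpha_{1}. The associated Dynkin diagram is a chain of 2 nodes with a double edge at one end; the terminal node there is the unique short simple root (B_2), so the type is B_2 (the algebra so(5)).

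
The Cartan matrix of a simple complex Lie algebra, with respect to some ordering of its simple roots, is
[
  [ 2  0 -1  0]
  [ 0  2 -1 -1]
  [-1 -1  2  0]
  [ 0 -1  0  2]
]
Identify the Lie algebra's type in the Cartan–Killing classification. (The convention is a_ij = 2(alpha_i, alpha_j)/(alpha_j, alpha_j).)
The matrix has rank 4 with 2's on the diagonal. Reading the off-diagonal entries as Dynkin edges (a single edge where a_ij = a_ji = -1; a double or triple edge where a_ij * a_ji = 2 or 3), the diagram is a chain of 4 nodes with single edges (A_4). One simple-root ordering that puts it in standard form is (alpha_1, alpha_3, alpha_2, alpha_4). So the algebra is type A_4, i.e. sl(5).

A_4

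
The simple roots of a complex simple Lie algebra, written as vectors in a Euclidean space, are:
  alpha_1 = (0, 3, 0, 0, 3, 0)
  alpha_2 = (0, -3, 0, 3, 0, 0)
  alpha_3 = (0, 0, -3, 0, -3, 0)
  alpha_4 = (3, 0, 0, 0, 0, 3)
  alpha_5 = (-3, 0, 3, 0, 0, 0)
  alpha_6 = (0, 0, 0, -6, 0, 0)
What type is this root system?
C6

Compute the Cartan integers a_ij = 2(alpha_i, alpha_j)/(alpha_j, alpha_j); the resulting 6x6 Cartan matrix is
[[2, -1, -1, 0, 0, 0], [-1, 2, 0, 0, 0, -1], [-1, 0, 2, 0, -1, 0], [0, 0, 0, 2, -1, 0], [0, 0, -1, -1, 2, 0], [0, -2, 0, 0, 0, 2]].
The roots have two lengths (squared-length ratio 2:1); the short ones are alpha_{1,2,3,4,5}. The associated Dynkin diagram is a chain of 6 nodes with a double edge at one end; the terminal node there is the unique long simple root (C_6), so the type is C_6 (the algebra sp(12)).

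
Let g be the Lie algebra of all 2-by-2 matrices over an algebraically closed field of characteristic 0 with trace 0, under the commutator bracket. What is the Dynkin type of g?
This is sl(2), which has dimension 2^2 - 1 = 3 and rank 2 - 1 = 1 (a Cartan subalgebra is the diagonal traceless matrices). In the classification of classical Lie algebras, the special linear algebra sl(n+1) has type A_n; here n = 1, so the Dynkin diagram is a chain of 1 nodes with single edges (A_1). Hence the type is A_1.

A_1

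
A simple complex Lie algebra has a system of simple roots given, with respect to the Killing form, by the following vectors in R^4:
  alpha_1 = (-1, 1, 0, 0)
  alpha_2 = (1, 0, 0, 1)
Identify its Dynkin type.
A2

Compute the Cartan integers a_ij = 2(alpha_i, alpha_j)/(alpha_j, alpha_j); the resulting 2x2 Cartan matrix is
[[2, -1], [-1, 2]].
All simple roots have the same length, so the diagram is simply laced. The associated Dynkin diagram is a chain of 2 nodes with single edges (A_2), so the type is A_2 (the algebra sl(3)).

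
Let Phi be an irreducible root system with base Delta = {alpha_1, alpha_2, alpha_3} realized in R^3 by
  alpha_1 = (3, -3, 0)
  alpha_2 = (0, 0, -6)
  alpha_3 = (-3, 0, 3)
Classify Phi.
C3

Compute the Cartan integers a_ij = 2(alpha_i, alpha_j)/(alpha_j, alpha_j); the resulting 3x3 Cartan matrix is
[[2, 0, -1], [0, 2, -2], [-1, -1, 2]].
The roots have two lengths (squared-length ratio 2:1); the short ones are alpha_{1,3}. The associated Dynkin diagram is a chain of 3 nodes with a double edge at one end; the terminal node there is the unique long simple root (C_3), so the type is C_3 (the algebra sp(6)).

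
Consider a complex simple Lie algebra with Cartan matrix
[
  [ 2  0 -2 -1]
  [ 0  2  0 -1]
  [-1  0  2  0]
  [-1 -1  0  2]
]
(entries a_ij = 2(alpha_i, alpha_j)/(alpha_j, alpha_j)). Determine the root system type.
The matrix has rank 4 with 2's on the diagonal. Reading the off-diagonal entries as Dynkin edges (a single edge where a_ij = a_ji = -1; a double or triple edge where a_ij * a_ji = 2 or 3), the diagram is a chain of 4 nodes with a double edge at one end; the terminal node there is the unique short simple root (B_4). One simple-root ordering that puts it in standard form is (alpha_2, alpha_4, alpha_1, alpha_3). So the algebra is type B_4, i.e. so(9).

type B_4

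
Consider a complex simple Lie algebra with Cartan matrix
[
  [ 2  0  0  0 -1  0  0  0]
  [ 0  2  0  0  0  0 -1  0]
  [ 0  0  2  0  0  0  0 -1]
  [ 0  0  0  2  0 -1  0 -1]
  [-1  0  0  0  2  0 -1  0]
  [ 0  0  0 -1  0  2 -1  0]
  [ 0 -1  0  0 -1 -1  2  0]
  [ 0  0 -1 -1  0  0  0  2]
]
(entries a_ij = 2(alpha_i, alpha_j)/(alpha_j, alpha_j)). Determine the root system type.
type E_8

The matrix has rank 8 with 2's on the diagonal. Reading the off-diagonal entries as Dynkin edges (a single edge where a_ij = a_ji = -1; a double or triple edge where a_ij * a_ji = 2 or 3), the diagram is a chain of 7 nodes with one extra node attached to the third node from one end (E_8). One simple-root ordering that puts it in standard form is (alpha_1, alpha_2, alpha_5, alpha_7, alpha_6, alpha_4, alpha_8, alpha_3). So the algebra is type E_8.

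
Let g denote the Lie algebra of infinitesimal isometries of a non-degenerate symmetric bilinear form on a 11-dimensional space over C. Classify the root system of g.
This is so(11) with 11 odd, which has dimension 11(11-1)/2 = 55 and rank (11-1)/2 = 5. In the classification of classical Lie algebras, the orthogonal algebra so(2n+1) in an odd number of variables has type B_n; here n = 5, so the Dynkin diagram is a chain of 5 nodes with a double edge at one end; the terminal node there is the unique short simple root (B_5). Hence the type is B_5.

B_5 (so(11))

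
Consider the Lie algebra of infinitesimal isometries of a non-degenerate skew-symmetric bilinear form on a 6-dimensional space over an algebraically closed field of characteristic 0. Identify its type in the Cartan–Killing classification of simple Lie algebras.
This is sp(6), which has dimension 6(6+1)/2 = 21 and rank 6/2 = 3. In the classification of classical Lie algebras, the symplectic algebra sp(2n) has type C_n; here n = 3, so the Dynkin diagram is a chain of 3 nodes with a double edge at one end; the terminal node there is the unique long simple root (C_3). Hence the type is C_3.

C_3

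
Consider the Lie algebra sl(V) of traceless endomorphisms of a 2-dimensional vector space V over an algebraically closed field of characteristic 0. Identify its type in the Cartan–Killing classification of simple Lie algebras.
A1

This is sl(2), which has dimension 2^2 - 1 = 3 and rank 2 - 1 = 1 (a Cartan subalgebra is the diagonal traceless matrices). In the classification of classical Lie algebras, the special linear algebra sl(n+1) has type A_n; here n = 1, so the Dynkin diagram is a chain of 1 nodes with single edges (A_1). Hence the type is A_1.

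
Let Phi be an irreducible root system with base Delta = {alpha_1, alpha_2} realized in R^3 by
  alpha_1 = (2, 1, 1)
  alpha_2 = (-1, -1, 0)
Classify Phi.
Compute the Cartan integers a_ij = 2(alpha_i, alpha_j)/(alpha_j, alpha_j); the resulting 2x2 Cartan matrix is
[[2, -3], [-1, 2]].
The roots have two lengths (squared-length ratio 3:1); the short ones are alpha_{2}. The associated Dynkin diagram is two nodes joined by a triple edge (G_2), so the type is G_2.

type G_2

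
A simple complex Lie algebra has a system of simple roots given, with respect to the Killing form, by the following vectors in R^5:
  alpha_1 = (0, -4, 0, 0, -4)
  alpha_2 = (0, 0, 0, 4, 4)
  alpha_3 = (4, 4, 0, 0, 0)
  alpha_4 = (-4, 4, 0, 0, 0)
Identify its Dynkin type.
D_4 (so(8))

Compute the Cartan integers a_ij = 2(alpha_i, alpha_j)/(alpha_j, alpha_j); the resulting 4x4 Cartan matrix is
[[2, -1, -1, -1], [-1, 2, 0, 0], [-1, 0, 2, 0], [-1, 0, 0, 2]].
All simple roots have the same length, so the diagram is simply laced. The associated Dynkin diagram is a chain of 2 nodes with a fork of two nodes at one end (D_4), so the type is D_4 (the algebra so(8)).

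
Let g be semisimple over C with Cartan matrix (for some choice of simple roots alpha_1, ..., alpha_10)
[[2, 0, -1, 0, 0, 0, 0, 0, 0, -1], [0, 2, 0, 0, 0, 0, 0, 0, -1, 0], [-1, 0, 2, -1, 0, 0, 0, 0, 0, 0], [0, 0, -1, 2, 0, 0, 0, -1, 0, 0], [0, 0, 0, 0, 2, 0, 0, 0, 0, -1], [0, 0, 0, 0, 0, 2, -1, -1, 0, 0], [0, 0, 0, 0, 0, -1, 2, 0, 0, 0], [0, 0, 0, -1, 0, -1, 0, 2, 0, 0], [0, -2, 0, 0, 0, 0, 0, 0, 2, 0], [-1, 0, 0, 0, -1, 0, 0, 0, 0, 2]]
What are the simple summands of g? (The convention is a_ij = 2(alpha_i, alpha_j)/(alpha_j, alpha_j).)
The diagram associated to this matrix has two connected components: the simple roots {alpha_1, alpha_3, alpha_4, alpha_5, alpha_6, alpha_7, alpha_8, alpha_10} form a chain of 8 nodes with single edges (A_8), and {alpha_2, alpha_9} form a chain of 2 nodes with a double edge at one end; the terminal node there is the unique short simple root (B_2). A semisimple Lie algebra decomposes uniquely as the direct sum of simple ideals, one per connected component of its Dynkin diagram, so g ≅ A_8 ⊕ B_2 (dimension 80 + 10 = 90).

type A_8 + type B_2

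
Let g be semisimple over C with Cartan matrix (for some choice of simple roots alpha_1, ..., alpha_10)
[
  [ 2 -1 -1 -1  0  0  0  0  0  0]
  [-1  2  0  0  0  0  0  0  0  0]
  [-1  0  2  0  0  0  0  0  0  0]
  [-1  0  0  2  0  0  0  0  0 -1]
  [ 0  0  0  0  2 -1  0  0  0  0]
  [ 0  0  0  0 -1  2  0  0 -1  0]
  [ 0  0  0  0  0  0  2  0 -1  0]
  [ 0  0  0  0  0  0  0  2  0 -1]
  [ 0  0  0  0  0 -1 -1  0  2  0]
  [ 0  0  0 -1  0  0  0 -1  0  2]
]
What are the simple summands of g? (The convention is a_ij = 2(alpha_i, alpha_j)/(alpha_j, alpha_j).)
A4 + D6

The diagram associated to this matrix has two connected components: the simple roots {alpha_5, alpha_6, alpha_7, alpha_9} form a chain of 4 nodes with single edges (A_4), and {alpha_1, alpha_2, alpha_3, alpha_4, alpha_8, alpha_10} form a chain of 4 nodes with a fork of two nodes at one end (D_6). A semisimple Lie algebra decomposes uniquely as the direct sum of simple ideals, one per connected component of its Dynkin diagram, so g ≅ A_4 ⊕ D_6 (dimension 24 + 66 = 90).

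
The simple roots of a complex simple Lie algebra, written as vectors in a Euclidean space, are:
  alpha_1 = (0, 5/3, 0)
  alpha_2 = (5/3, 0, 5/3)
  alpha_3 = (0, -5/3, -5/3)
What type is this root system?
B3

Compute the Cartan integers a_ij = 2(alpha_i, alpha_j)/(alpha_j, alpha_j); the resulting 3x3 Cartan matrix is
[[2, 0, -1], [0, 2, -1], [-2, -1, 2]].
The roots have two lengths (squared-length ratio 2:1); the short ones are alpha_{1}. The associated Dynkin diagram is a chain of 3 nodes with a double edge at one end; the terminal node there is the unique short simple root (B_3), so the type is B_3 (the algebra so(7)).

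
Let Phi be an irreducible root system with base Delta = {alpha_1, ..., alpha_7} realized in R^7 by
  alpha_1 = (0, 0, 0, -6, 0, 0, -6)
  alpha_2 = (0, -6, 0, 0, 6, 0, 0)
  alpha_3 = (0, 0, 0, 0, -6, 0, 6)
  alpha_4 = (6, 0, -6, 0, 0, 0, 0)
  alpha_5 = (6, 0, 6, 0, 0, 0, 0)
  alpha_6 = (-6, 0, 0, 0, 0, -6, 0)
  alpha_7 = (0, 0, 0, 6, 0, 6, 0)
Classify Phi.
type D_7

Compute the Cartan integers a_ij = 2(alpha_i, alpha_j)/(alpha_j, alpha_j); the resulting 7x7 Cartan matrix is
[[2, 0, -1, 0, 0, 0, -1], [0, 2, -1, 0, 0, 0, 0], [-1, -1, 2, 0, 0, 0, 0], [0, 0, 0, 2, 0, -1, 0], [0, 0, 0, 0, 2, -1, 0], [0, 0, 0, -1, -1, 2, -1], [-1, 0, 0, 0, 0, -1, 2]].
All simple roots have the same length, so the diagram is simply laced. The associated Dynkin diagram is a chain of 5 nodes with a fork of two nodes at one end (D_7), so the type is D_7 (the algebra so(14)).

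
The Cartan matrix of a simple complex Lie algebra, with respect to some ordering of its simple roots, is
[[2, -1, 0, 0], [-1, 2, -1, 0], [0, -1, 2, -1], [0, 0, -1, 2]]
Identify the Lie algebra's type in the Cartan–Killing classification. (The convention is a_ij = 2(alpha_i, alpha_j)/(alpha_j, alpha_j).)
The matrix has rank 4 with 2's on the diagonal. Reading the off-diagonal entries as Dynkin edges (a single edge where a_ij = a_ji = -1; a double or triple edge where a_ij * a_ji = 2 or 3), the diagram is a chain of 4 nodes with single edges (A_4). One simple-root ordering that puts it in standard form is (alpha_1, alpha_2, alpha_3, alpha_4). So the algebra is type A_4, i.e. sl(5).

A_4 (sl(5))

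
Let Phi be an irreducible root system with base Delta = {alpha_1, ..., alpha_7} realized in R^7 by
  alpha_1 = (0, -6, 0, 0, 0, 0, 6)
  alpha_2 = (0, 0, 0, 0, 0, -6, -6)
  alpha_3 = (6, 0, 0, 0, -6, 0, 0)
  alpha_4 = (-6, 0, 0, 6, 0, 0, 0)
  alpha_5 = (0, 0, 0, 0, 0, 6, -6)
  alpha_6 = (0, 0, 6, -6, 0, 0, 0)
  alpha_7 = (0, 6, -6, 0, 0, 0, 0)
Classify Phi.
Compute the Cartan integers a_ij = 2(alpha_i, alpha_j)/(alpha_j, alpha_j); the resulting 7x7 Cartan matrix is
[[2, -1, 0, 0, -1, 0, -1], [-1, 2, 0, 0, 0, 0, 0], [0, 0, 2, -1, 0, 0, 0], [0, 0, -1, 2, 0, -1, 0], [-1, 0, 0, 0, 2, 0, 0], [0, 0, 0, -1, 0, 2, -1], [-1, 0, 0, 0, 0, -1, 2]].
All simple roots have the same length, so the diagram is simply laced. The associated Dynkin diagram is a chain of 5 nodes with a fork of two nodes at one end (D_7), so the type is D_7 (the algebra so(14)).

D_7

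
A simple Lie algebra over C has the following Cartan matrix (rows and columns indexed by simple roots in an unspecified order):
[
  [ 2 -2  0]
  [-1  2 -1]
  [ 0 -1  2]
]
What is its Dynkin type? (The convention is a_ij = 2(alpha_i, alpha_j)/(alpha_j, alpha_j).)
The matrix has rank 3 with 2's on the diagonal. Reading the off-diagonal entries as Dynkin edges (a single edge where a_ij = a_ji = -1; a double or triple edge where a_ij * a_ji = 2 or 3), the diagram is a chain of 3 nodes with a double edge at one end; the terminal node there is the unique long simple root (C_3). One simple-root ordering that puts it in standard form is (alpha_3, alpha_2, alpha_1). So the algebra is type C_3, i.e. sp(6).

type C_3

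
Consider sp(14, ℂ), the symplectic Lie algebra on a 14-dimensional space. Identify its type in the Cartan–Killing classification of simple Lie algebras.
This is sp(14), which has dimension 14(14+1)/2 = 105 and rank 14/2 = 7. In the classification of classical Lie algebras, the symplectic algebra sp(2n) has type C_n; here n = 7, so the Dynkin diagram is a chain of 7 nodes with a double edge at one end; the terminal node there is the unique long simple root (C_7). Hence the type is C_7.

type C_7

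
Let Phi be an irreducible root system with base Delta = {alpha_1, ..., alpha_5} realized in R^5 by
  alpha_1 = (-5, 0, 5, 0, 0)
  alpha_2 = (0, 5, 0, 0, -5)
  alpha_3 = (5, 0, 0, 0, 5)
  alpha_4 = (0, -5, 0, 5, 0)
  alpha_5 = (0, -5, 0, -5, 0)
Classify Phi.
type D_5

Compute the Cartan integers a_ij = 2(alpha_i, alpha_j)/(alpha_j, alpha_j); the resulting 5x5 Cartan matrix is
[[2, 0, -1, 0, 0], [0, 2, -1, -1, -1], [-1, -1, 2, 0, 0], [0, -1, 0, 2, 0], [0, -1, 0, 0, 2]].
All simple roots have the same length, so the diagram is simply laced. The associated Dynkin diagram is a chain of 3 nodes with a fork of two nodes at one end (D_5), so the type is D_5 (the algebra so(10)).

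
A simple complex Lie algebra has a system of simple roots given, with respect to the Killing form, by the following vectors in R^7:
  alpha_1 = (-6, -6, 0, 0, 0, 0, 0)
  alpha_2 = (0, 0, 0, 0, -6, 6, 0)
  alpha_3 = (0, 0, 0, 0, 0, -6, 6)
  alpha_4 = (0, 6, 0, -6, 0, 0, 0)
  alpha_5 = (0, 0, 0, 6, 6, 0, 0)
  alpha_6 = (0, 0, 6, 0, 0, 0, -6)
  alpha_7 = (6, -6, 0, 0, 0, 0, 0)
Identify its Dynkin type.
Compute the Cartan integers a_ij = 2(alpha_i, alpha_j)/(alpha_j, alpha_j); the resulting 7x7 Cartan matrix is
[[2, 0, 0, -1, 0, 0, 0], [0, 2, -1, 0, -1, 0, 0], [0, -1, 2, 0, 0, -1, 0], [-1, 0, 0, 2, -1, 0, -1], [0, -1, 0, -1, 2, 0, 0], [0, 0, -1, 0, 0, 2, 0], [0, 0, 0, -1, 0, 0, 2]].
All simple roots have the same length, so the diagram is simply laced. The associated Dynkin diagram is a chain of 5 nodes with a fork of two nodes at one end (D_7), so the type is D_7 (the algebra so(14)).

D_7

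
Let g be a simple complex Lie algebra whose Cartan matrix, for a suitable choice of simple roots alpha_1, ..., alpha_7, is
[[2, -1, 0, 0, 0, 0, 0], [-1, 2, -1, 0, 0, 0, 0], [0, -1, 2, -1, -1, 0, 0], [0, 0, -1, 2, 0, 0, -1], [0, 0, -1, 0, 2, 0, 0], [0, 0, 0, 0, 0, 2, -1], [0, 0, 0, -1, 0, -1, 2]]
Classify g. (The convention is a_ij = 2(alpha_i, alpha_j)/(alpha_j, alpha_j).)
E_7

The matrix has rank 7 with 2's on the diagonal. Reading the off-diagonal entries as Dynkin edges (a single edge where a_ij = a_ji = -1; a double or triple edge where a_ij * a_ji = 2 or 3), the diagram is a chain of 6 nodes with one extra node attached to the third node from one end (E_7). One simple-root ordering that puts it in standard form is (alpha_1, alpha_5, alpha_2, alpha_3, alpha_4, alpha_7, alpha_6). So the algebra is type E_7.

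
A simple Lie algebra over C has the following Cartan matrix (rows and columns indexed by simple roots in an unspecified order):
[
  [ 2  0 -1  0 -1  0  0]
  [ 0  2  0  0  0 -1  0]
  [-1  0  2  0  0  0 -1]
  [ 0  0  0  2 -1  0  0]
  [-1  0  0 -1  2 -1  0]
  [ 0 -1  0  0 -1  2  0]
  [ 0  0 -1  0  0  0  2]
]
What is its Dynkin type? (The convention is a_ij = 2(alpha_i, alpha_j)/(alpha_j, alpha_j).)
The matrix has rank 7 with 2's on the diagonal. Reading the off-diagonal entries as Dynkin edges (a single edge where a_ij = a_ji = -1; a double or triple edge where a_ij * a_ji = 2 or 3), the diagram is a chain of 6 nodes with one extra node attached to the third node from one end (E_7). One simple-root ordering that puts it in standard form is (alpha_2, alpha_4, alpha_6, alpha_5, alpha_1, alpha_3, alpha_7). So the algebra is type E_7.

E_7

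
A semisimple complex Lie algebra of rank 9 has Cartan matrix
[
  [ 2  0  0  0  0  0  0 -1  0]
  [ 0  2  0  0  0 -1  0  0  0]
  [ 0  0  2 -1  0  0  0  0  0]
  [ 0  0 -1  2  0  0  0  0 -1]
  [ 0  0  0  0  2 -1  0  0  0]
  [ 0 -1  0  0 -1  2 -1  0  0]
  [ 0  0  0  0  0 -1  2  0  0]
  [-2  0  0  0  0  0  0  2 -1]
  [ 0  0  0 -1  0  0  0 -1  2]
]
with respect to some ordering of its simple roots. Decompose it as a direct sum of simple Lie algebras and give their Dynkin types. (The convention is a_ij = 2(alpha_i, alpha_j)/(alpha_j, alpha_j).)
The diagram associated to this matrix has two connected components: the simple roots {alpha_1, alpha_3, alpha_4, alpha_8, alpha_9} form a chain of 5 nodes with a double edge at one end; the terminal node there is the unique short simple root (B_5), and {alpha_2, alpha_5, alpha_6, alpha_7} form a chain of 2 nodes with a fork of two nodes at one end (D_4). A semisimple Lie algebra decomposes uniquely as the direct sum of simple ideals, one per connected component of its Dynkin diagram, so g ≅ B_5 ⊕ D_4 (dimension 55 + 28 = 83).

type B_5 + type D_4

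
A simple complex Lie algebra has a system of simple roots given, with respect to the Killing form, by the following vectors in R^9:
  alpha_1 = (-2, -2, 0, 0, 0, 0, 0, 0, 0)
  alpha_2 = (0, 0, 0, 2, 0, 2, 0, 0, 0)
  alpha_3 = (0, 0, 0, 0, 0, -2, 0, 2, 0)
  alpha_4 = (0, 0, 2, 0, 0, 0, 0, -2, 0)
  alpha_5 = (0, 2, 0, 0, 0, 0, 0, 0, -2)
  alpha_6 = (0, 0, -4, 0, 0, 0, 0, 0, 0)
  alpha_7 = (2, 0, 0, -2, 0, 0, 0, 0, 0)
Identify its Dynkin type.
Compute the Cartan integers a_ij = 2(alpha_i, alpha_j)/(alpha_j, alpha_j); the resulting 7x7 Cartan matrix is
[[2, 0, 0, 0, -1, 0, -1], [0, 2, -1, 0, 0, 0, -1], [0, -1, 2, -1, 0, 0, 0], [0, 0, -1, 2, 0, -1, 0], [-1, 0, 0, 0, 2, 0, 0], [0, 0, 0, -2, 0, 2, 0], [-1, -1, 0, 0, 0, 0, 2]].
The roots have two lengths (squared-length ratio 2:1); the short ones are alpha_{1,2,3,4,5,7}. The associated Dynkin diagram is a chain of 7 nodes with a double edge at one end; the terminal node there is the unique long simple root (C_7), so the type is C_7 (the algebra sp(14)).

C7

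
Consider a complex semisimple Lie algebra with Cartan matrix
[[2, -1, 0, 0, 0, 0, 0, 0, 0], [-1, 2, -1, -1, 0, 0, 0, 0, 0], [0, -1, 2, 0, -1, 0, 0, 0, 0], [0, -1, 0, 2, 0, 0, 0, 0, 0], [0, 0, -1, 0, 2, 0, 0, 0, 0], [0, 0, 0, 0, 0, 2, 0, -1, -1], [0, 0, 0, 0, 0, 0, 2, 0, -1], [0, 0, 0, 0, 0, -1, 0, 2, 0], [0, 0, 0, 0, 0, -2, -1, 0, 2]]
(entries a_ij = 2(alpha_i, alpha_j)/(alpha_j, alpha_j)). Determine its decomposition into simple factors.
type D_5 ⊕ type F_4

The diagram associated to this matrix has two connected components: the simple roots {alpha_1, alpha_2, alpha_3, alpha_4, alpha_5} form a chain of 3 nodes with a fork of two nodes at one end (D_5), and {alpha_6, alpha_7, alpha_8, alpha_9} form a chain of 4 nodes with a double edge between the middle two (F_4). A semisimple Lie algebra decomposes uniquely as the direct sum of simple ideals, one per connected component of its Dynkin diagram, so g ≅ D_5 ⊕ F_4 (dimension 45 + 52 = 97).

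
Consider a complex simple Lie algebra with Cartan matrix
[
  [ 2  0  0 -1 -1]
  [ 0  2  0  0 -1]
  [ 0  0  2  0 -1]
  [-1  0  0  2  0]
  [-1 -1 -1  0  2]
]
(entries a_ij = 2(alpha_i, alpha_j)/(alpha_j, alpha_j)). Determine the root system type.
D_5

The matrix has rank 5 with 2's on the diagonal. Reading the off-diagonal entries as Dynkin edges (a single edge where a_ij = a_ji = -1; a double or triple edge where a_ij * a_ji = 2 or 3), the diagram is a chain of 3 nodes with a fork of two nodes at one end (D_5). One simple-root ordering that puts it in standard form is (alpha_4, alpha_1, alpha_5, alpha_2, alpha_3). So the algebra is type D_5, i.e. so(10).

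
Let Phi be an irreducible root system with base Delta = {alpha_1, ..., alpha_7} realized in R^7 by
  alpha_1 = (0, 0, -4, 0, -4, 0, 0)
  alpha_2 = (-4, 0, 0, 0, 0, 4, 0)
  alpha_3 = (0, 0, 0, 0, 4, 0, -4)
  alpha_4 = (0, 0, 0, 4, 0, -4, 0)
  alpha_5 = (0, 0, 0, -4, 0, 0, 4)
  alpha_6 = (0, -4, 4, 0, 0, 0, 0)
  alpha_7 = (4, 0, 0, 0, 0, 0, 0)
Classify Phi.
Compute the Cartan integers a_ij = 2(alpha_i, alpha_j)/(alpha_j, alpha_j); the resulting 7x7 Cartan matrix is
[[2, 0, -1, 0, 0, -1, 0], [0, 2, 0, -1, 0, 0, -2], [-1, 0, 2, 0, -1, 0, 0], [0, -1, 0, 2, -1, 0, 0], [0, 0, -1, -1, 2, 0, 0], [-1, 0, 0, 0, 0, 2, 0], [0, -1, 0, 0, 0, 0, 2]].
The roots have two lengths (squared-length ratio 2:1); the short ones are alpha_{7}. The associated Dynkin diagram is a chain of 7 nodes with a double edge at one end; the terminal node there is the unique short simple root (B_7), so the type is B_7 (the algebra so(15)).

B7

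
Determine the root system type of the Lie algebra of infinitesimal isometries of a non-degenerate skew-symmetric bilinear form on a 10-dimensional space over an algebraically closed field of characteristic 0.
This is sp(10), which has dimension 10(10+1)/2 = 55 and rank 10/2 = 5. In the classification of classical Lie algebras, the symplectic algebra sp(2n) has type C_n; here n = 5, so the Dynkin diagram is a chain of 5 nodes with a double edge at one end; the terminal node there is the unique long simple root (C_5). Hence the type is C_5.

C_5 (sp(10))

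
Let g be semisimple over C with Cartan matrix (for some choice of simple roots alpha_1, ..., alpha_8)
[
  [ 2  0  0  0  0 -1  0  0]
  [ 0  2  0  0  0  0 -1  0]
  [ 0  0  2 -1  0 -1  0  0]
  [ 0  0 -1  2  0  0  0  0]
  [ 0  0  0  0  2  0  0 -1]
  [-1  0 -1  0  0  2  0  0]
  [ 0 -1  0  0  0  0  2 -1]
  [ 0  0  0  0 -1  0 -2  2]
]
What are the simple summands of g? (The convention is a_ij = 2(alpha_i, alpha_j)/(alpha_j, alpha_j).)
The diagram associated to this matrix has two connected components: the simple roots {alpha_1, alpha_3, alpha_4, alpha_6} form a chain of 4 nodes with single edges (A_4), and {alpha_2, alpha_5, alpha_7, alpha_8} form a chain of 4 nodes with a double edge between the middle two (F_4). A semisimple Lie algebra decomposes uniquely as the direct sum of simple ideals, one per connected component of its Dynkin diagram, so g ≅ A_4 ⊕ F_4 (dimension 24 + 52 = 76).

A_4 ⊕ F_4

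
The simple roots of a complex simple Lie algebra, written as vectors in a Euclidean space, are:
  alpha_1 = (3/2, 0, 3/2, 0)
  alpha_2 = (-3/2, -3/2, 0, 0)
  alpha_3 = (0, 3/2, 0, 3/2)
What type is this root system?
A_3 (sl(4))

Compute the Cartan integers a_ij = 2(alpha_i, alpha_j)/(alpha_j, alpha_j); the resulting 3x3 Cartan matrix is
[[2, -1, 0], [-1, 2, -1], [0, -1, 2]].
All simple roots have the same length, so the diagram is simply laced. The associated Dynkin diagram is a chain of 3 nodes with single edges (A_3), so the type is A_3 (the algebra sl(4)).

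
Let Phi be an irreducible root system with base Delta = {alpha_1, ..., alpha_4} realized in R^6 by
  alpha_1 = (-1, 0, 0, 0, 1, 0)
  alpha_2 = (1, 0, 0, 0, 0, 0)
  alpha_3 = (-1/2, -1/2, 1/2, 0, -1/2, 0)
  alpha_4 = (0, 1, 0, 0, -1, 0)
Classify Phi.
F_4

Compute the Cartan integers a_ij = 2(alpha_i, alpha_j)/(alpha_j, alpha_j); the resulting 4x4 Cartan matrix is
[[2, -2, 0, -1], [-1, 2, -1, 0], [0, -1, 2, 0], [-1, 0, 0, 2]].
The roots have two lengths (squared-length ratio 2:1); the short ones are alpha_{2,3}. The associated Dynkin diagram is a chain of 4 nodes with a double edge between the middle two (F_4), so the type is F_4.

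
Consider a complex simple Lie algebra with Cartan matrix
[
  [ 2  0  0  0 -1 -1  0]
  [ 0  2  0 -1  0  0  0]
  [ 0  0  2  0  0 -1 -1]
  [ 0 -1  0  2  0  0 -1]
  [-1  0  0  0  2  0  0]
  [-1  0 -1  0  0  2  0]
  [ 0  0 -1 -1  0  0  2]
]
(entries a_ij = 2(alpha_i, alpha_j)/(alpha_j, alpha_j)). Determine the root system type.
The matrix has rank 7 with 2's on the diagonal. Reading the off-diagonal entries as Dynkin edges (a single edge where a_ij = a_ji = -1; a double or triple edge where a_ij * a_ji = 2 or 3), the diagram is a chain of 7 nodes with single edges (A_7). One simple-root ordering that puts it in standard form is (alpha_2, alpha_4, alpha_7, alpha_3, alpha_6, alpha_1, alpha_5). So the algebra is type A_7, i.e. sl(8).

A7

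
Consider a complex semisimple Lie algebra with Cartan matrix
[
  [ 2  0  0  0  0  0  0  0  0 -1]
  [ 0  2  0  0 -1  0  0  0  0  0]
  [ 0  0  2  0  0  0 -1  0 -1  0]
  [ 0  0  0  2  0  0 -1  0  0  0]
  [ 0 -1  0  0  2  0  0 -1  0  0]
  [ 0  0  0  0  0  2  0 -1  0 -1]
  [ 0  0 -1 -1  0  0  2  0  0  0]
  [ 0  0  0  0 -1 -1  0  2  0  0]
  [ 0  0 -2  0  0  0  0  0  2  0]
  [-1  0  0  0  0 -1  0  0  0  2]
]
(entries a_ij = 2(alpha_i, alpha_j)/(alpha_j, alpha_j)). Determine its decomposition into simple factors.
A_6 + C_4

The diagram associated to this matrix has two connected components: the simple roots {alpha_1, alpha_2, alpha_5, alpha_6, alpha_8, alpha_10} form a chain of 6 nodes with single edges (A_6), and {alpha_3, alpha_4, alpha_7, alpha_9} form a chain of 4 nodes with a double edge at one end; the terminal node there is the unique long simple root (C_4). A semisimple Lie algebra decomposes uniquely as the direct sum of simple ideals, one per connected component of its Dynkin diagram, so g ≅ A_6 ⊕ C_4 (dimension 48 + 36 = 84).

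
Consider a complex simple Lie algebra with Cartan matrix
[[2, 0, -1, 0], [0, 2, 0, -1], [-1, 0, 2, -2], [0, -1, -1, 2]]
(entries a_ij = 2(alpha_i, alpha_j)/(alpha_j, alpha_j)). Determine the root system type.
The matrix has rank 4 with 2's on the diagonal. Reading the off-diagonal entries as Dynkin edges (a single edge where a_ij = a_ji = -1; a double or triple edge where a_ij * a_ji = 2 or 3), the diagram is a chain of 4 nodes with a double edge between the middle two (F_4). One simple-root ordering that puts it in standard form is (alpha_1, alpha_3, alpha_4, alpha_2). So the algebra is type F_4.

type F_4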